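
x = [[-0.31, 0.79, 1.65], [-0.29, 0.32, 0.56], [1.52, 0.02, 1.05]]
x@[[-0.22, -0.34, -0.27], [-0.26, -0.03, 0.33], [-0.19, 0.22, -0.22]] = [[-0.45, 0.44, -0.02], [-0.13, 0.21, 0.06], [-0.54, -0.29, -0.63]]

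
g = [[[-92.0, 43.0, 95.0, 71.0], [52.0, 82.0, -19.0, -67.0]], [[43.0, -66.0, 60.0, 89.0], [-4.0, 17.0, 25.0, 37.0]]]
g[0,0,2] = 95.0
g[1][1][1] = 17.0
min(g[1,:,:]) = -66.0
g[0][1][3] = -67.0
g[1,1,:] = [-4.0, 17.0, 25.0, 37.0]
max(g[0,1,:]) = 82.0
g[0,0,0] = -92.0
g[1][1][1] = 17.0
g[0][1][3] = -67.0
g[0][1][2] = -19.0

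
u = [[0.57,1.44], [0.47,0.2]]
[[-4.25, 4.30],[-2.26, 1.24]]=u @ [[-4.28,1.65], [-1.26,2.33]]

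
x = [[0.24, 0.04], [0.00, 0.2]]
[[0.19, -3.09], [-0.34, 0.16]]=x @[[1.09,-13.0],[-1.69,0.81]]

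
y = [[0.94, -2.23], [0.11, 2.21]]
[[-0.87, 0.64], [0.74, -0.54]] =y @ [[-0.12, 0.09],  [0.34, -0.25]]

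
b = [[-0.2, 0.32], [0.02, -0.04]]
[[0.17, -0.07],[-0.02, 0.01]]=b @[[0.11, 0.70], [0.59, 0.22]]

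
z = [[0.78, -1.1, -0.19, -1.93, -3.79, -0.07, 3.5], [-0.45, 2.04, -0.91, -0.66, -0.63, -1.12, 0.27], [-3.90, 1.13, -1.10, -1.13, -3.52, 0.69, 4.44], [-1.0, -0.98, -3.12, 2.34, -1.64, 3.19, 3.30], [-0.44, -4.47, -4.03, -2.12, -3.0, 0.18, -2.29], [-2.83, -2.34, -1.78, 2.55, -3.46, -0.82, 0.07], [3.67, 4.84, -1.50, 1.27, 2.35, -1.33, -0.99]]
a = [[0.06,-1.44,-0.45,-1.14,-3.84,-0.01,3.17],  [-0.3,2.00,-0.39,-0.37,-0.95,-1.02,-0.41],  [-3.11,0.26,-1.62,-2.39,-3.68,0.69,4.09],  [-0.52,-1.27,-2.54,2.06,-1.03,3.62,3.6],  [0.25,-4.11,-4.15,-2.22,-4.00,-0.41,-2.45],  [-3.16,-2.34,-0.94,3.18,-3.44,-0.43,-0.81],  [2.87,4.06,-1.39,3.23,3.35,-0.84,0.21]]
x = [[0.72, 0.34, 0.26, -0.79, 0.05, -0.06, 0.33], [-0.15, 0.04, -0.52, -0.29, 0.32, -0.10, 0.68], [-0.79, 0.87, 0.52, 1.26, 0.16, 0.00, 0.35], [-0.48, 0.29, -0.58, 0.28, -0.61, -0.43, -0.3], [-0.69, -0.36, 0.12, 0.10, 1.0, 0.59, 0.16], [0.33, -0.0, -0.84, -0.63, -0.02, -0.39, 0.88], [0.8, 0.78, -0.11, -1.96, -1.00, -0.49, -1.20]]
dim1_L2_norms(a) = [5.33, 2.55, 6.99, 6.3, 7.83, 6.26, 7.0]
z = x + a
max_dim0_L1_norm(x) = 5.31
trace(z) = -0.75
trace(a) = -1.72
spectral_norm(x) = 3.31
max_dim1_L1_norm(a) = 17.59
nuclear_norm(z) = 36.64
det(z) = -783.71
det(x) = 0.00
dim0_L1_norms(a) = [10.27, 15.48, 11.48, 14.59, 20.29, 7.02, 14.74]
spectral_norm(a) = 11.64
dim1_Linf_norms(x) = [0.79, 0.68, 1.26, 0.61, 1.0, 0.88, 1.96]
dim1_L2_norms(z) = [5.67, 2.71, 7.18, 6.4, 7.43, 5.98, 7.0]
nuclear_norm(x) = 8.82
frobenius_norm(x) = 4.37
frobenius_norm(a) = 16.52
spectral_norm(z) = 11.58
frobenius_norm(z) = 16.49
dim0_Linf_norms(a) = [3.16, 4.11, 4.15, 3.23, 4.0, 3.62, 4.09]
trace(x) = 0.97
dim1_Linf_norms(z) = [3.79, 2.04, 4.44, 3.3, 4.47, 3.46, 4.84]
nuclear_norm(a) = 37.18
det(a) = 19183.04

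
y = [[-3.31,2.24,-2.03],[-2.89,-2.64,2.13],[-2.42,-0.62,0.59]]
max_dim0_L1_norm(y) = 8.62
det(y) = 2.39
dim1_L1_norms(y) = [7.58, 7.66, 3.63]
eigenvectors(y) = [[(0.05+0j),0.36-0.41j,(0.36+0.41j)],  [-0.62+0.00j,(0.71+0j),0.71-0.00j],  [-0.78+0.00j,0.43-0.13j,0.43+0.13j]]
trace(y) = -5.36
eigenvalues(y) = [(0.25+0j), (-2.81+1.28j), (-2.81-1.28j)]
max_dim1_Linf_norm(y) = 3.31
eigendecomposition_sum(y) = [[0.01-0.00j, (0.01+0j), (-0.03+0j)], [-0.10+0.00j, (-0.14+0j), (0.31-0j)], [-0.12+0.00j, -0.17+0.00j, (0.38-0j)]] + [[(-1.66-0.03j),  (1.11+2.27j),  -1.00-1.82j], [(-1.4-1.65j),  (-1.25+3.04j),  0.91-2.55j], [-1.15-0.76j,  (-0.22+2.09j),  0.10-1.72j]] + [[(-1.66+0.03j),(1.11-2.27j),(-1+1.82j)], [(-1.4+1.65j),(-1.25-3.04j),(0.91+2.55j)], [(-1.15+0.76j),(-0.22-2.09j),(0.1+1.72j)]]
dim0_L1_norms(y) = [8.62, 5.5, 4.75]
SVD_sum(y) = [[-1.78,-0.57,0.45], [-3.66,-1.18,0.92], [-2.37,-0.76,0.60]] + [[-1.53, 2.83, -2.46],[0.77, -1.43, 1.24],[-0.05, 0.09, -0.07]] + [[0.0, -0.02, -0.02], [0.0, -0.03, -0.03], [-0.0, 0.06, 0.07]]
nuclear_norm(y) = 9.73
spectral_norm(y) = 5.09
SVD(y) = [[-0.38, 0.89, -0.25], [-0.78, -0.45, -0.44], [-0.50, 0.03, 0.86]] @ diag([5.092518444138649, 4.53846527476378, 0.10338687475223991]) @ [[0.93, 0.30, -0.23], [-0.38, 0.7, -0.61], [-0.02, 0.65, 0.76]]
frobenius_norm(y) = 6.82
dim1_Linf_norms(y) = [3.31, 2.89, 2.42]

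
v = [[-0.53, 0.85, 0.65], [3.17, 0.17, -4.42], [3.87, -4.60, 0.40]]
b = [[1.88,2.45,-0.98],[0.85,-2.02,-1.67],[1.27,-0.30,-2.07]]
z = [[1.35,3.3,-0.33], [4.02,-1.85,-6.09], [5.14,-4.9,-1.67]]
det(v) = -14.78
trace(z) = -2.17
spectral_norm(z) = 9.76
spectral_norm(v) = 6.67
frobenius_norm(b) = 4.91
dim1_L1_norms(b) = [5.31, 4.54, 3.64]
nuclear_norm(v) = 11.89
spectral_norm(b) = 3.61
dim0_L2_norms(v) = [5.03, 4.68, 4.49]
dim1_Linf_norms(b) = [2.45, 2.02, 2.07]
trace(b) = -2.21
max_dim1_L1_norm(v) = 8.87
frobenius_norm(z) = 11.08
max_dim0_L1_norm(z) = 10.51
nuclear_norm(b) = 7.23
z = v + b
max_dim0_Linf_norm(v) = 4.6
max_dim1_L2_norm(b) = 3.24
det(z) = -113.90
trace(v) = 0.04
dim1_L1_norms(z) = [4.98, 11.96, 11.71]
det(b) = 3.77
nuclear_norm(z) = 16.89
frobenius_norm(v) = 8.21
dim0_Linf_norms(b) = [1.88, 2.45, 2.07]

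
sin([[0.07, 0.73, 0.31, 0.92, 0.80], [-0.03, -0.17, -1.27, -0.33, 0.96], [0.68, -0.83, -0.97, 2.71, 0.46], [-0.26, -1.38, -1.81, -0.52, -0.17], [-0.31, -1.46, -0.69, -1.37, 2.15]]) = [[0.53, 0.22, -1.34, 2.94, 0.86],[-0.45, -0.66, -2.07, -1.43, 0.41],[0.68, -2.49, -3.77, 3.33, 1.36],[-1.27, -1.9, -1.5, -4.04, -0.22],[-0.83, -1.07, -0.71, -3.02, 0.97]]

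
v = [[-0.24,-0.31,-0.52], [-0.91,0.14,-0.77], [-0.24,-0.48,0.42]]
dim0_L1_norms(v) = [1.39, 0.93, 1.71]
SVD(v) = [[-0.4,  -0.23,  0.88], [-0.91,  -0.03,  -0.42], [0.13,  -0.97,  -0.2]] @ diag([1.3118599136833347, 0.6750130643023519, 0.39048806626055027]) @ [[0.68, -0.05, 0.73], [0.47, 0.79, -0.39], [0.56, -0.61, -0.56]]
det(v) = -0.35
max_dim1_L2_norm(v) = 1.2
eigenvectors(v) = [[0.58, 0.67, -0.21], [0.73, -0.32, -0.59], [0.36, -0.67, 0.78]]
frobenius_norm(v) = 1.53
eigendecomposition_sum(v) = [[-0.43, -0.26, -0.31], [-0.55, -0.33, -0.39], [-0.27, -0.16, -0.19]] + [[0.27, -0.18, -0.07], [-0.13, 0.09, 0.03], [-0.28, 0.18, 0.07]] + [[-0.08, 0.13, -0.14], [-0.23, 0.38, -0.41], [0.3, -0.51, 0.55]]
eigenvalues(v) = [-0.95, 0.43, 0.84]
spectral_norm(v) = 1.31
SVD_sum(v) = [[-0.36, 0.03, -0.39], [-0.81, 0.06, -0.87], [0.11, -0.01, 0.12]] + [[-0.07, -0.13, 0.06], [-0.01, -0.02, 0.01], [-0.31, -0.52, 0.25]] + [[0.19, -0.21, -0.19], [-0.09, 0.1, 0.09], [-0.04, 0.05, 0.04]]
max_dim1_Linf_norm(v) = 0.91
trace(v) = 0.32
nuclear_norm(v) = 2.38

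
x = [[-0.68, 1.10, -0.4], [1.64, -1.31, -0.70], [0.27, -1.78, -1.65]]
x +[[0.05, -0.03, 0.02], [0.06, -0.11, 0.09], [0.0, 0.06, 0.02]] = [[-0.63, 1.07, -0.38], [1.70, -1.42, -0.61], [0.27, -1.72, -1.63]]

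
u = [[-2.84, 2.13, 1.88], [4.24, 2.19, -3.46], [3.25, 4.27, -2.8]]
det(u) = -2.55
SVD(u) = [[-0.24, -0.88, -0.42], [0.69, 0.15, -0.71], [0.68, -0.46, 0.57]] @ diag([8.476430272519286, 3.95751707274289, 0.07608189053378653]) @ [[0.69, 0.46, -0.56], [0.41, -0.88, -0.22], [0.60, 0.08, 0.8]]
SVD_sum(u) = [[-1.39, -0.93, 1.13], [4.03, 2.71, -3.29], [3.97, 2.67, -3.24]] + [[-1.43,3.07,0.77], [0.24,-0.52,-0.13], [-0.75,1.60,0.4]] + [[-0.02, -0.00, -0.03], [-0.03, -0.0, -0.04], [0.03, 0.0, 0.03]]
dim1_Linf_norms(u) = [2.84, 4.24, 4.27]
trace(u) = -3.45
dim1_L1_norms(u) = [6.85, 9.89, 10.32]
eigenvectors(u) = [[-0.81+0.00j, 0.56-0.02j, 0.56+0.02j], [(0.57+0j), 0.20+0.10j, 0.20-0.10j], [0.12+0.00j, (0.8+0j), (0.8-0j)]]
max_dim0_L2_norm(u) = 6.05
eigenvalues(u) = [(-4.61+0j), (0.58+0.47j), (0.58-0.47j)]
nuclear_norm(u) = 12.51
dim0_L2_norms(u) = [6.05, 5.25, 4.83]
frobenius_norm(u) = 9.36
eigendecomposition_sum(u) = [[(-4.6+0j), -0.71+0.00j, (3.43-0j)], [3.21-0.00j, (0.5-0j), (-2.39+0j)], [(0.68-0j), 0.10-0.00j, (-0.5+0j)]] + [[(0.88-1.08j), 1.42-1.84j, (-0.77+1.39j)], [0.51-0.22j, (0.85-0.39j), -0.53+0.35j], [1.29-1.50j, 2.08-2.55j, (-1.15+1.94j)]] + [[0.88+1.08j,(1.42+1.84j),(-0.77-1.39j)], [0.51+0.22j,0.85+0.39j,-0.53-0.35j], [1.29+1.50j,(2.08+2.55j),-1.15-1.94j]]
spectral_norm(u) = 8.48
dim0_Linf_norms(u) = [4.24, 4.27, 3.46]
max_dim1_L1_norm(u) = 10.32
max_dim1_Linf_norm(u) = 4.27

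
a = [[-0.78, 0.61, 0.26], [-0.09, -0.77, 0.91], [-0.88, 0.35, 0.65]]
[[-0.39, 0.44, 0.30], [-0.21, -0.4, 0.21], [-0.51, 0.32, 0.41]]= a @ [[0.56,0.11,-0.08], [0.11,0.77,0.22], [-0.08,0.22,0.41]]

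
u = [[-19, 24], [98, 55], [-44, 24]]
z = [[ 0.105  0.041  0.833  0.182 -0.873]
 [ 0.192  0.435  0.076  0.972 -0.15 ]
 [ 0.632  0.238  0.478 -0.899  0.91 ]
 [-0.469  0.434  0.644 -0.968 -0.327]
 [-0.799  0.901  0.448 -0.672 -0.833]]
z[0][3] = 0.182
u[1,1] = 55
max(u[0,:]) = 24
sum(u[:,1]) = 103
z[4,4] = -0.833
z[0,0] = 0.105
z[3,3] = -0.968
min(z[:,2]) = 0.076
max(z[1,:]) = 0.972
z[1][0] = 0.192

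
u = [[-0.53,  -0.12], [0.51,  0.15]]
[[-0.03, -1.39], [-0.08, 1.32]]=u@[[0.73, 2.74], [-3.00, -0.54]]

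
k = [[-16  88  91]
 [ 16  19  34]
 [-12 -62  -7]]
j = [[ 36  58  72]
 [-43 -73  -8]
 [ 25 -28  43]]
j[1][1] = -73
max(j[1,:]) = -8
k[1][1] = 19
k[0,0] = -16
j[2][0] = 25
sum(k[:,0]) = -12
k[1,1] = 19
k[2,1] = -62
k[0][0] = -16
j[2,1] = -28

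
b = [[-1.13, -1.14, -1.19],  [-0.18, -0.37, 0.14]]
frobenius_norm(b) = 2.04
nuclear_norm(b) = 2.38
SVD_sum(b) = [[-1.14, -1.17, -1.16], [-0.13, -0.14, -0.14]] + [[0.01, 0.03, -0.03], [-0.05, -0.23, 0.28]]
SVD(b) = [[-0.99, -0.12], [-0.12, 0.99]] @ diag([2.0117432116402703, 0.3665913943606552]) @ [[0.57, 0.58, 0.58], [-0.12, -0.64, 0.76]]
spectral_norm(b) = 2.01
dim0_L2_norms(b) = [1.14, 1.2, 1.2]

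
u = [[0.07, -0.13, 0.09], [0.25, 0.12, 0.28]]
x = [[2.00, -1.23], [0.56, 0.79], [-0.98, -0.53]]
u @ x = [[-0.02, -0.24], [0.29, -0.36]]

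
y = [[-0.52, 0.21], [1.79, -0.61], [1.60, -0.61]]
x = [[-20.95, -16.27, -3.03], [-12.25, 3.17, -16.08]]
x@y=[[-23.08,7.37], [-13.68,5.30]]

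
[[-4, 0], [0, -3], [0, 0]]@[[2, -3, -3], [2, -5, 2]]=[[-8, 12, 12], [-6, 15, -6], [0, 0, 0]]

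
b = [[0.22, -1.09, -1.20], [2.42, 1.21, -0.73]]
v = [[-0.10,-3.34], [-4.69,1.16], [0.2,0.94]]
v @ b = [[-8.10,  -3.93,  2.56], [1.78,  6.52,  4.78], [2.32,  0.92,  -0.93]]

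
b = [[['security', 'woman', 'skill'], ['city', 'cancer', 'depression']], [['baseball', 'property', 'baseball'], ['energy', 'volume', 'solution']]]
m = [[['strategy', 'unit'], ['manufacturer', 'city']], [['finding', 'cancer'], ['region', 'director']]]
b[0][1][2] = 'depression'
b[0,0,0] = 'security'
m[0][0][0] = 'strategy'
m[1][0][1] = 'cancer'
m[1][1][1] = 'director'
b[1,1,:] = ['energy', 'volume', 'solution']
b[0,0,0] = 'security'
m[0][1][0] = 'manufacturer'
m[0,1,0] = 'manufacturer'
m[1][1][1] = 'director'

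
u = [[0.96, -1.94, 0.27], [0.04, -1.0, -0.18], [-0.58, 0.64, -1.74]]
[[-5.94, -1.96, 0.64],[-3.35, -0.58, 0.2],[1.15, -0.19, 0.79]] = u@[[0.32, -1.46, 0.79], [3.28, 0.39, -0.04], [0.44, 0.74, -0.73]]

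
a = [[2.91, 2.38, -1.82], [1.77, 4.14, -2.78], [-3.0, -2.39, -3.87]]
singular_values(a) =[6.87, 5.13, 1.27]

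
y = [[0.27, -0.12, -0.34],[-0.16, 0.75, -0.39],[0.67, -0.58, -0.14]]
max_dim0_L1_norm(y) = 1.45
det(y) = 0.08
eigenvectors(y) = [[(0.4+0.49j), (0.4-0.49j), 0.07+0.00j],[(0.33+0.23j), (0.33-0.23j), (0.89+0j)],[(0.66+0j), 0.66-0.00j, (-0.44+0j)]]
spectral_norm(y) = 1.14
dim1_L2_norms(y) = [0.45, 0.86, 0.9]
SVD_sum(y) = [[0.13, -0.19, 0.02],[-0.42, 0.6, -0.05],[0.49, -0.69, 0.06]] + [[0.2,0.11,-0.3], [0.23,0.13,-0.36], [0.15,0.09,-0.23]] + [[-0.06, -0.04, -0.05], [0.02, 0.02, 0.02], [0.04, 0.03, 0.03]]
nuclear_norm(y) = 1.91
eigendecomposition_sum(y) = [[0.15+0.17j, (-0.09-0.02j), (-0.16-0.01j)], [(0.12+0.08j), -0.06+0.01j, -0.10+0.02j], [0.24-0.01j, -0.08+0.06j, -0.12+0.13j]] + [[0.15-0.17j, -0.09+0.02j, -0.16+0.01j], [(0.12-0.08j), -0.06-0.01j, -0.10-0.02j], [0.24+0.01j, (-0.08-0.06j), (-0.12-0.13j)]] + [[(-0.03+0j), (0.06-0j), -0.01-0.00j], [(-0.4+0j), (0.87-0j), (-0.19-0j)], [(0.2-0j), -0.43+0.00j, (0.09+0j)]]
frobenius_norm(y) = 1.32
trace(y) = 0.88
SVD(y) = [[-0.20, -0.58, -0.79], [0.64, -0.69, 0.34], [-0.74, -0.44, 0.51]] @ diag([1.1427905535449228, 0.655342717447695, 0.11205210134915061]) @ [[-0.57, 0.82, -0.07], [-0.52, -0.30, 0.8], [0.64, 0.49, 0.59]]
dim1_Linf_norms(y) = [0.34, 0.75, 0.67]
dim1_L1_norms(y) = [0.73, 1.3, 1.39]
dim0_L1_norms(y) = [1.1, 1.45, 0.87]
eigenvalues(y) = [(-0.03+0.3j), (-0.03-0.3j), (0.93+0j)]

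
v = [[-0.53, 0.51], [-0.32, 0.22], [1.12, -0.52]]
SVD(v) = [[-0.48, -0.84], [-0.26, -0.14], [0.83, -0.53]] @ diag([1.4739173981093965, 0.21016066128185648]) @ [[0.87, -0.50], [-0.5, -0.87]]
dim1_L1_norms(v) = [1.04, 0.54, 1.64]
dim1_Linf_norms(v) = [0.53, 0.32, 1.12]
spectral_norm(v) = 1.47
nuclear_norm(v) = 1.68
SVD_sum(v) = [[-0.62, 0.36], [-0.34, 0.19], [1.06, -0.62]] + [[0.09, 0.15],[0.02, 0.03],[0.06, 0.10]]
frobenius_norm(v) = 1.49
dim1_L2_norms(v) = [0.74, 0.39, 1.23]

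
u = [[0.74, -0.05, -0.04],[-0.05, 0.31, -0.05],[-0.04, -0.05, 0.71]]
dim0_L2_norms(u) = [0.74, 0.32, 0.71]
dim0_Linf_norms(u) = [0.74, 0.31, 0.71]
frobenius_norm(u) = 1.08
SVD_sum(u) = [[0.54,-0.02,-0.35], [-0.02,0.0,0.01], [-0.35,0.01,0.23]] + [[0.2, -0.07, 0.31], [-0.07, 0.02, -0.1], [0.31, -0.1, 0.47]] + [[0.0, 0.04, 0.0], [0.04, 0.29, 0.04], [0.00, 0.04, 0.01]]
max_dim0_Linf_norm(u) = 0.74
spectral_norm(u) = 0.77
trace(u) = 1.76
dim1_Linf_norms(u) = [0.74, 0.31, 0.71]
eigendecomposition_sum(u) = [[0.0, 0.04, 0.0], [0.04, 0.29, 0.04], [0.0, 0.04, 0.01]] + [[0.54, -0.02, -0.35],[-0.02, 0.00, 0.01],[-0.35, 0.01, 0.23]] + [[0.20, -0.07, 0.31], [-0.07, 0.02, -0.1], [0.31, -0.1, 0.47]]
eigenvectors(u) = [[0.12, 0.84, 0.54], [0.98, -0.03, -0.18], [0.13, -0.55, 0.83]]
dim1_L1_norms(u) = [0.83, 0.41, 0.8]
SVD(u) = [[-0.84, -0.54, -0.12], [0.03, 0.18, -0.98], [0.55, -0.83, -0.13]] @ diag([0.7681162572898014, 0.6947894709894821, 0.29709427172071595]) @ [[-0.84, 0.03, 0.55], [-0.54, 0.18, -0.83], [-0.12, -0.98, -0.13]]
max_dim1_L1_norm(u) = 0.83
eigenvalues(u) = [0.3, 0.77, 0.69]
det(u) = 0.16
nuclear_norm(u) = 1.76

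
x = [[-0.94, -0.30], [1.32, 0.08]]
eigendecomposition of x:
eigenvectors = [[0.35-0.25j, (0.35+0.25j)], [-0.90+0.00j, -0.90-0.00j]]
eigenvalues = [(-0.43+0.37j), (-0.43-0.37j)]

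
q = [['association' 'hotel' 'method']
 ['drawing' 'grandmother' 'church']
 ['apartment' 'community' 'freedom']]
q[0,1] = 'hotel'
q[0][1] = 'hotel'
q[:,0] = ['association', 'drawing', 'apartment']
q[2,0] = 'apartment'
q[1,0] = 'drawing'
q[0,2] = 'method'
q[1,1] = 'grandmother'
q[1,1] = 'grandmother'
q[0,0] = 'association'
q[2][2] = 'freedom'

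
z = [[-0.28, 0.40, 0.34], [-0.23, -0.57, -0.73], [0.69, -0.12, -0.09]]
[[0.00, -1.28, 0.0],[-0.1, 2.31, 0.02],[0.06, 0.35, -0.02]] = z @ [[0.10, -0.02, -0.03], [-0.04, -1.62, 0.02], [0.14, -1.89, -0.04]]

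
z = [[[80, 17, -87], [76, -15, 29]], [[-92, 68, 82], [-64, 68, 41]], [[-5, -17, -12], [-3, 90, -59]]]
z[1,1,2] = 41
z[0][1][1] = -15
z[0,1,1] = -15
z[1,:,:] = [[-92, 68, 82], [-64, 68, 41]]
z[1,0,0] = -92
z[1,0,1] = 68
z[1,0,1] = 68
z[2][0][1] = -17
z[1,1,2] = 41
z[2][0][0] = -5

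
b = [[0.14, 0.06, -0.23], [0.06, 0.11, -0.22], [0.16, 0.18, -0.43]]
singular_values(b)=[0.62, 0.07, 0.0]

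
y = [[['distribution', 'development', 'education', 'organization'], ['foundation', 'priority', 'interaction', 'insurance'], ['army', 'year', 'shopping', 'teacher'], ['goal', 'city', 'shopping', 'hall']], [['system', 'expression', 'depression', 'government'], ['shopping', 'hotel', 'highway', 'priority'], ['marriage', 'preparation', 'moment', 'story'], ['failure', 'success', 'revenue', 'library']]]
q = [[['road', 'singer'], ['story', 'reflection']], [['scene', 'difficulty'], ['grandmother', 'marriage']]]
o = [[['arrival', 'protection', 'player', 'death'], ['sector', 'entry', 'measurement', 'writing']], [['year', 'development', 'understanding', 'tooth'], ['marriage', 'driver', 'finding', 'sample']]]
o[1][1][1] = 'driver'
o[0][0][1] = 'protection'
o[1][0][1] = 'development'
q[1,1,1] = 'marriage'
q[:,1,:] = [['story', 'reflection'], ['grandmother', 'marriage']]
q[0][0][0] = 'road'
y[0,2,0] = 'army'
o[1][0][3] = 'tooth'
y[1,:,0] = ['system', 'shopping', 'marriage', 'failure']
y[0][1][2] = 'interaction'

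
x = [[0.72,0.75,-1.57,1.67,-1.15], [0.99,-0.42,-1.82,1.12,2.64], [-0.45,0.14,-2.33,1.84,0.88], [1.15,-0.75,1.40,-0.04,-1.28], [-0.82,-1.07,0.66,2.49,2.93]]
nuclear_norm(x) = 13.69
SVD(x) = [[0.13, -0.66, 0.54, -0.02, 0.5], [0.57, -0.07, -0.28, 0.76, 0.10], [0.47, -0.42, 0.02, -0.30, -0.71], [-0.27, 0.13, 0.66, 0.52, -0.46], [0.6, 0.60, 0.44, -0.25, 0.16]] @ diag([5.595153726014273, 3.6065242703714575, 2.193533943445349, 1.8275088448105652, 0.46888989174697926]) @ [[-0.06, -0.09, -0.42, 0.58, 0.69], [-0.19, -0.35, 0.76, -0.13, 0.5], [0.23, -0.20, 0.38, 0.77, -0.42], [0.92, -0.27, -0.05, -0.21, 0.19], [0.25, 0.87, 0.33, 0.12, 0.24]]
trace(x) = 0.86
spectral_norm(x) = 5.60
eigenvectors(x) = [[(-0.44+0j), 0.11+0.00j, (-0.8+0j), (-0.09-0.4j), (-0.09+0.4j)], [-0.31+0.00j, (-0.87+0j), (-0.41+0j), (-0.54+0.07j), (-0.54-0.07j)], [-0.75+0.00j, -0.44+0.00j, -0.11+0.00j, -0.14-0.10j, -0.14+0.10j], [0.35+0.00j, -0.17+0.00j, (-0.43+0j), (0.06-0.44j), (0.06+0.44j)], [(-0.17+0j), (-0.03+0j), 0.06+0.00j, (-0.56+0j), (-0.56-0j)]]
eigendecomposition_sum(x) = [[(-0.51+0j),0.47-0.00j,(-1.39+0j),0.86+0.00j,(0.08+0j)], [(-0.36+0j),(0.33-0j),(-0.97+0j),0.60+0.00j,(0.06+0j)], [-0.87+0.00j,0.80-0.00j,(-2.36+0j),(1.45+0j),0.13+0.00j], [(0.41-0j),(-0.37+0j),1.10-0.00j,-0.68-0.00j,-0.06-0.00j], [-0.20+0.00j,(0.19-0j),(-0.55+0j),(0.34+0j),(0.03+0j)]] + [[(-0.1+0j), (0.08-0j), 0.09+0.00j, (0.09-0j), (-0.07+0j)], [(0.81-0j), (-0.6+0j), (-0.68-0j), (-0.69+0j), (0.54-0j)], [0.41-0.00j, -0.31+0.00j, -0.35-0.00j, (-0.35+0j), (0.28-0j)], [(0.16-0j), (-0.12+0j), -0.14-0.00j, (-0.14+0j), 0.11-0.00j], [0.03-0.00j, (-0.02+0j), (-0.02-0j), -0.02+0.00j, (0.02-0j)]] + [[1.87+0.00j, (1.46-0j), (-1.89+0j), (-1.06+0j), -1.33+0.00j], [(0.95+0j), 0.74-0.00j, (-0.96+0j), (-0.54+0j), -0.68+0.00j], [(0.25+0j), 0.19-0.00j, (-0.25+0j), -0.14+0.00j, (-0.18+0j)], [1.01+0.00j, (0.79-0j), (-1.02+0j), -0.58+0.00j, -0.72+0.00j], [-0.13+0.00j, (-0.1+0j), 0.13+0.00j, (0.07+0j), (0.09+0j)]] + [[(-0.26-0.14j), (-0.63-0.29j), 0.81+0.24j, (0.89+0.6j), 0.09+1.04j],  [(-0.21+0.33j), -0.45+0.79j, 0.40-1.03j, (0.88-1.1j), (1.36+0j)],  [-0.12+0.03j, (-0.27+0.09j), (0.31-0.16j), (0.44-0.07j), 0.32+0.29j],  [-0.22-0.24j, -0.52-0.53j, 0.73+0.54j, 0.67+0.93j, (-0.3+1.08j)],  [(-0.26+0.31j), -0.57+0.75j, 0.55-1.00j, 1.05-1.00j, 1.39+0.19j]] + [[-0.26+0.14j, -0.63+0.29j, (0.81-0.24j), (0.89-0.6j), 0.09-1.04j],  [(-0.21-0.33j), (-0.45-0.79j), (0.4+1.03j), 0.88+1.10j, (1.36-0j)],  [-0.12-0.03j, (-0.27-0.09j), (0.31+0.16j), (0.44+0.07j), 0.32-0.29j],  [-0.22+0.24j, -0.52+0.53j, 0.73-0.54j, 0.67-0.93j, (-0.3-1.08j)],  [(-0.26-0.31j), -0.57-0.75j, (0.55+1j), 1.05+1.00j, 1.39-0.19j]]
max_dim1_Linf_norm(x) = 2.93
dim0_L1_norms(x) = [4.13, 3.13, 7.78, 7.16, 8.88]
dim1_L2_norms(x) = [2.77, 3.56, 3.13, 2.34, 4.13]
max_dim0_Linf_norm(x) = 2.93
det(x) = 37.93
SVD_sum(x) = [[-0.04, -0.07, -0.29, 0.41, 0.49], [-0.2, -0.30, -1.34, 1.85, 2.23], [-0.17, -0.25, -1.11, 1.53, 1.84], [0.09, 0.14, 0.62, -0.86, -1.04], [-0.21, -0.31, -1.39, 1.93, 2.32]] + [[0.46,0.84,-1.81,0.31,-1.19],[0.05,0.09,-0.19,0.03,-0.13],[0.30,0.54,-1.16,0.2,-0.76],[-0.09,-0.16,0.36,-0.06,0.23],[-0.42,-0.76,1.64,-0.28,1.08]] + [[0.27, -0.23, 0.45, 0.92, -0.5],[-0.14, 0.12, -0.23, -0.48, 0.26],[0.01, -0.01, 0.02, 0.03, -0.02],[0.33, -0.28, 0.54, 1.11, -0.60],[0.22, -0.19, 0.36, 0.74, -0.40]] + [[-0.03, 0.01, 0.00, 0.01, -0.01], [1.27, -0.37, -0.07, -0.29, 0.27], [-0.50, 0.15, 0.03, 0.12, -0.11], [0.87, -0.25, -0.05, -0.2, 0.18], [-0.43, 0.12, 0.02, 0.10, -0.09]] + [[0.06, 0.20, 0.08, 0.03, 0.06], [0.01, 0.04, 0.02, 0.01, 0.01], [-0.08, -0.29, -0.11, -0.04, -0.08], [-0.05, -0.19, -0.07, -0.03, -0.05], [0.02, 0.07, 0.02, 0.01, 0.02]]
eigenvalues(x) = [(-3.19+0j), (-1.17+0j), (1.88+0j), (1.67+1.62j), (1.67-1.62j)]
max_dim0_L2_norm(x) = 4.39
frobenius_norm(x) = 7.26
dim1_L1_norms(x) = [5.86, 6.99, 5.64, 4.62, 7.97]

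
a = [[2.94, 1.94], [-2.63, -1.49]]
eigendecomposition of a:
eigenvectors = [[-0.64-0.13j,(-0.64+0.13j)], [(0.76+0j),(0.76-0j)]]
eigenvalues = [(0.72+0.44j), (0.72-0.44j)]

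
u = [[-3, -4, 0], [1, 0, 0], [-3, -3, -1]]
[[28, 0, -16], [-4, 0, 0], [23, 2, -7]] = u @ [[-4, 0, 0], [-4, 0, 4], [1, -2, -5]]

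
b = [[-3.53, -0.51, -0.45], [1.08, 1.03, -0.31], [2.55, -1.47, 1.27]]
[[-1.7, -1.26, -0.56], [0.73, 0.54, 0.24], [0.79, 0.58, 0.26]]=b@[[0.42, 0.31, 0.14],[0.31, 0.23, 0.10],[0.14, 0.10, 0.04]]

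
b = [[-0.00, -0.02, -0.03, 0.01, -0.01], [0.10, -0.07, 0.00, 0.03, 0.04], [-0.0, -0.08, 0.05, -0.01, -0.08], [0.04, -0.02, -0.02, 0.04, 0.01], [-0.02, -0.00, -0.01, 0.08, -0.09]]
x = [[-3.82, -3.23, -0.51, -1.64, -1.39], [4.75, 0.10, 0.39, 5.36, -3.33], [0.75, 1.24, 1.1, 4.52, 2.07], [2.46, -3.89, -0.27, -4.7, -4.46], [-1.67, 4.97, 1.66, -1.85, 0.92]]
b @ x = [[-0.08, -0.13, -0.06, -0.27, -0.05], [-0.71, -0.25, -0.02, -0.75, -0.0], [-0.23, -0.3, -0.11, -0.01, 0.34], [-0.18, -0.26, -0.04, -0.47, -0.2], [0.42, -0.71, -0.17, -0.22, -0.43]]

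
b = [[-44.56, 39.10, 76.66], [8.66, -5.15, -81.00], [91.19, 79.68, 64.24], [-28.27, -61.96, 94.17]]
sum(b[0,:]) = 71.19999999999999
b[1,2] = -81.0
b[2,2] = 64.24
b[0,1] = 39.1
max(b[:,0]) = 91.19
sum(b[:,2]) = 154.07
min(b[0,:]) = -44.56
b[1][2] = -81.0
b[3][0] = -28.27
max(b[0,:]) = 76.66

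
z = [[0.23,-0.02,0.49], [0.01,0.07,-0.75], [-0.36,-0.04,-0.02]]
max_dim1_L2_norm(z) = 0.75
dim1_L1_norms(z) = [0.74, 0.83, 0.42]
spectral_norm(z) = 0.91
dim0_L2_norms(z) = [0.43, 0.08, 0.9]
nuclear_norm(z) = 1.32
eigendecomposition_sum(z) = [[0.11+0.21j, -0.01+0.03j, (0.24-0.07j)], [0.01-0.37j, 0.04-0.03j, -0.37-0.10j], [(-0.18+0.03j), (-0.02-0.01j), -0.01+0.19j]] + [[(0.11-0.21j), -0.01-0.03j, (0.24+0.07j)],[0.01+0.37j, 0.04+0.03j, -0.37+0.10j],[-0.18-0.03j, (-0.02+0.01j), -0.01-0.19j]] + [[-0j, 0.00-0.00j, -0j], [-0.01+0.00j, (-0+0j), (-0+0j)], [-0.00+0.00j, -0.00+0.00j, (-0+0j)]]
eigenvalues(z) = [(0.14+0.37j), (0.14-0.37j), (-0+0j)]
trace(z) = 0.28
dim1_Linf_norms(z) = [0.49, 0.75, 0.36]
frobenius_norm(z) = 1.00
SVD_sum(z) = [[0.09, -0.04, 0.51], [-0.13, 0.05, -0.73], [-0.01, 0.01, -0.08]] + [[0.14, 0.02, -0.02], [0.14, 0.02, -0.02], [-0.35, -0.04, 0.06]] + [[0.0,  -0.0,  -0.00], [0.0,  -0.00,  -0.00], [0.0,  -0.0,  -0.0]]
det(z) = -0.00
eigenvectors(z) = [[(0.44-0.25j), 0.44+0.25j, (-0.11+0j)], [-0.77+0.00j, -0.77-0.00j, (0.99+0j)], [0.08+0.38j, (0.08-0.38j), (0.09+0j)]]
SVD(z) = [[-0.57, -0.35, 0.74], [0.81, -0.34, 0.47], [0.09, 0.87, 0.48]] @ diag([0.9093676331811028, 0.4068769673506606, 0.0012810785023200507]) @ [[-0.17,0.07,-0.98],[-0.98,-0.13,0.16],[0.11,-0.99,-0.09]]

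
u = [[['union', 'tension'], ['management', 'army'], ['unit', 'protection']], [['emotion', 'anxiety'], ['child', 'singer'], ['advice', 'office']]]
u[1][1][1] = 'singer'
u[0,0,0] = 'union'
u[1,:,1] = ['anxiety', 'singer', 'office']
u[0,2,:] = ['unit', 'protection']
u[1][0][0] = 'emotion'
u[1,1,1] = 'singer'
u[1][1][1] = 'singer'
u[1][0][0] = 'emotion'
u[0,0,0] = 'union'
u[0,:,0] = ['union', 'management', 'unit']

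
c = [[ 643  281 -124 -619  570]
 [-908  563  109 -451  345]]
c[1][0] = -908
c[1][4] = 345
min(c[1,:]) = -908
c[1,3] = -451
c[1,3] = -451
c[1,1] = 563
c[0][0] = 643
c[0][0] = 643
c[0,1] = 281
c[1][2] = 109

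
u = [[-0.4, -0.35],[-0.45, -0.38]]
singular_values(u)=[0.79, 0.01]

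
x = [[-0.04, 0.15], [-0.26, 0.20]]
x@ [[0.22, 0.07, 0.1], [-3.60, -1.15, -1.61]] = [[-0.55, -0.18, -0.25],[-0.78, -0.25, -0.35]]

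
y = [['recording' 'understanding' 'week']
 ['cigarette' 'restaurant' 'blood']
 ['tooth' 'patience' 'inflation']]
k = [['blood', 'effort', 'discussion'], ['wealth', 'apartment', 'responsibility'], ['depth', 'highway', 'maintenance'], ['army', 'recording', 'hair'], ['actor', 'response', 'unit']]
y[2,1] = 'patience'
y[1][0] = 'cigarette'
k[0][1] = 'effort'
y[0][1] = 'understanding'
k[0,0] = 'blood'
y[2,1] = 'patience'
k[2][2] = 'maintenance'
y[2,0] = 'tooth'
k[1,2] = 'responsibility'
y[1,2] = 'blood'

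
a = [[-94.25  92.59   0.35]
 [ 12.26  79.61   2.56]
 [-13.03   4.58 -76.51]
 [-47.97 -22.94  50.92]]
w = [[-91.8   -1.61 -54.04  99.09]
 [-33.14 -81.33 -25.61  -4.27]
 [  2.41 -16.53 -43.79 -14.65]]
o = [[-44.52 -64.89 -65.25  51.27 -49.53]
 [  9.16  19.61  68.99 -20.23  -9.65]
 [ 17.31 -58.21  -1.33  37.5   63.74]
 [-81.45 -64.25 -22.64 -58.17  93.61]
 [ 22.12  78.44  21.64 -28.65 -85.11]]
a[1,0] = 12.26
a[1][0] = 12.26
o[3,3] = -58.17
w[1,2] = -25.61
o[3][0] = -81.45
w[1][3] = -4.27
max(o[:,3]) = 51.27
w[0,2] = -54.04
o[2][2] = -1.33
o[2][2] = -1.33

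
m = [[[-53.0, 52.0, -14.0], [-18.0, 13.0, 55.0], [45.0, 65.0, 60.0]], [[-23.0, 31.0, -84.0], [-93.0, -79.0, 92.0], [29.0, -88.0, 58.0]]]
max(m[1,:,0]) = 29.0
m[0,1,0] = -18.0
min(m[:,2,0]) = 29.0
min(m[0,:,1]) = 13.0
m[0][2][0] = 45.0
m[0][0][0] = -53.0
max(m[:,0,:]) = 52.0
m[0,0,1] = 52.0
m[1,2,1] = -88.0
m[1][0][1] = 31.0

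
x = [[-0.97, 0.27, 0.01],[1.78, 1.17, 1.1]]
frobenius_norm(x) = 2.60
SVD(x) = [[-0.26, 0.96], [0.96, 0.26]] @ diag([2.4759288004960283, 0.7943403394479585]) @ [[0.80,0.43,0.43], [-0.59,0.72,0.38]]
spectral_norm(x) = 2.48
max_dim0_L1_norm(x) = 2.75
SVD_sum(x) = [[-0.52,-0.28,-0.28],  [1.90,1.02,1.02]] + [[-0.45, 0.55, 0.29], [-0.12, 0.15, 0.08]]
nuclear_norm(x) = 3.27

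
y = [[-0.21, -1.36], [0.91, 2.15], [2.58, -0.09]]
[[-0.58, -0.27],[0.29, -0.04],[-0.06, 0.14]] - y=[[-0.37, 1.09], [-0.62, -2.19], [-2.64, 0.23]]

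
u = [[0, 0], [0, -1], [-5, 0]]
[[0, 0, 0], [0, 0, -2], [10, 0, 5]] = u@[[-2, 0, -1], [0, 0, 2]]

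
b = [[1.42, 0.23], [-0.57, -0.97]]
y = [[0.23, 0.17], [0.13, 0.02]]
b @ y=[[0.36, 0.25], [-0.26, -0.12]]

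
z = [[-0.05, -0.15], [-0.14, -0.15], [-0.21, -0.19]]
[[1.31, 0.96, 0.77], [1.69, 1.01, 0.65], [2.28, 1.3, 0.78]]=z@[[-4.23, -0.60, 1.36], [-7.34, -6.17, -5.59]]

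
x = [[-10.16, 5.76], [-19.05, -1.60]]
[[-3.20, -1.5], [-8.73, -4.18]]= x @ [[0.44, 0.21],  [0.22, 0.11]]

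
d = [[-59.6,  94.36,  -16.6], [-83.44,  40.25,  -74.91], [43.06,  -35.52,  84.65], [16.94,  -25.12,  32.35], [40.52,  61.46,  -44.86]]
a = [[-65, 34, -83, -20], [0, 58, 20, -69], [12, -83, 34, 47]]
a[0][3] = -20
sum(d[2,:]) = 92.19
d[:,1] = [94.36, 40.25, -35.52, -25.12, 61.46]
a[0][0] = -65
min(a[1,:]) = -69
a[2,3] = 47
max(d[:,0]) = 43.06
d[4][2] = -44.86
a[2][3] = 47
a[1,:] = [0, 58, 20, -69]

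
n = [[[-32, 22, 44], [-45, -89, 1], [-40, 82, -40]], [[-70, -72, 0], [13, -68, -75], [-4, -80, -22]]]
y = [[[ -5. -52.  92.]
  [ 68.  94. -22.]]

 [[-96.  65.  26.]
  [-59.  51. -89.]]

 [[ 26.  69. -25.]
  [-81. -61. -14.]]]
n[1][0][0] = -70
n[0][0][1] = 22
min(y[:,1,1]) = -61.0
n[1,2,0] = -4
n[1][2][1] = -80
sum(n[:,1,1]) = -157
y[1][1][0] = -59.0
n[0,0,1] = 22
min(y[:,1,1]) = -61.0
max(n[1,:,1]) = -68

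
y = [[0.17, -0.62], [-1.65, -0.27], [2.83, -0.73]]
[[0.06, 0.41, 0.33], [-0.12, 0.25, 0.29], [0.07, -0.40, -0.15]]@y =[[0.27, -0.39], [0.39, -0.20], [0.25, 0.17]]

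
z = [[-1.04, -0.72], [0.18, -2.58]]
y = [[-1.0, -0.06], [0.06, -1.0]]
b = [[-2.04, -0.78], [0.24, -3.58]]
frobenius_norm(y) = 1.42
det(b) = 7.49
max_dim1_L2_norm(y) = 1.0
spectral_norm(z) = 2.68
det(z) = 2.81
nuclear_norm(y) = 2.00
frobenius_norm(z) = 2.88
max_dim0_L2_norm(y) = 1.0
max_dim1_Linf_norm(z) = 2.58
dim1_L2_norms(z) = [1.26, 2.59]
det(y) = 1.00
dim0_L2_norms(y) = [1.0, 1.0]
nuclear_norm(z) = 3.73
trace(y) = -2.00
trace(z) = -3.62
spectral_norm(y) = 1.00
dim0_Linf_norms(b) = [2.04, 3.58]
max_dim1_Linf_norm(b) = 3.58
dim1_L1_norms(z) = [1.76, 2.76]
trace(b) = -5.62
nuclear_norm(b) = 5.71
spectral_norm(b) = 3.67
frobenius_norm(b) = 4.20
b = z + y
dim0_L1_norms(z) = [1.22, 3.3]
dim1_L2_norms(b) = [2.18, 3.59]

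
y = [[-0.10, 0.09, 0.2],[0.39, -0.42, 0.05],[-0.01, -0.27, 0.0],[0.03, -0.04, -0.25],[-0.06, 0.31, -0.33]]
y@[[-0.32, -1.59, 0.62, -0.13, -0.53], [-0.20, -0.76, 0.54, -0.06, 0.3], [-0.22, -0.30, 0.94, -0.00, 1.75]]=[[-0.03, 0.03, 0.17, 0.01, 0.43], [-0.05, -0.32, 0.06, -0.03, -0.25], [0.06, 0.22, -0.15, 0.02, -0.08], [0.05, 0.06, -0.24, -0.00, -0.47], [0.03, -0.04, -0.18, -0.01, -0.45]]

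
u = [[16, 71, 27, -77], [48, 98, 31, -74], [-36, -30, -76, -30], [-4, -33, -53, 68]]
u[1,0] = 48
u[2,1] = -30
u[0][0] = 16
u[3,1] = -33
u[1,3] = -74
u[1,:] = [48, 98, 31, -74]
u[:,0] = [16, 48, -36, -4]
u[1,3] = -74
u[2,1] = -30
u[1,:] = [48, 98, 31, -74]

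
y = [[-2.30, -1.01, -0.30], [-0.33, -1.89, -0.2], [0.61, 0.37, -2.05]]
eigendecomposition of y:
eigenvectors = [[-0.69+0.00j, 0.38-0.42j, (0.38+0.42j)], [(0.66+0j), (0.1-0.2j), 0.10+0.20j], [(-0.3+0j), -0.79+0.00j, (-0.79-0j)]]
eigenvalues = [(-1.46+0j), (-2.39+0.41j), (-2.39-0.41j)]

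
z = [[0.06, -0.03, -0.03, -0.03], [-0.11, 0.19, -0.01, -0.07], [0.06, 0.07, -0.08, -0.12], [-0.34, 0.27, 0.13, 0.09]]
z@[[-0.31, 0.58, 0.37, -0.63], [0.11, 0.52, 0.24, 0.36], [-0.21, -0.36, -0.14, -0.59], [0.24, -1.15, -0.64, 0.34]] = [[-0.02, 0.06, 0.04, -0.04], [0.04, 0.12, 0.05, 0.12], [-0.02, 0.24, 0.13, -0.01], [0.13, -0.21, -0.14, 0.27]]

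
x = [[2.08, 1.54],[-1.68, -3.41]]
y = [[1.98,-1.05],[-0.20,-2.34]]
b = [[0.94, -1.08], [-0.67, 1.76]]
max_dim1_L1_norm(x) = 5.09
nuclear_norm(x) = 5.49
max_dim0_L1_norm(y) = 3.39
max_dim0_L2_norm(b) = 2.06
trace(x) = -1.33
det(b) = 0.93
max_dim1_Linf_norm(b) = 1.76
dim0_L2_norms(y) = [1.99, 2.56]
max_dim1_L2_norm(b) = 1.88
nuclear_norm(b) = 2.73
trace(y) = -0.36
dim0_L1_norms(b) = [1.61, 2.84]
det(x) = -4.51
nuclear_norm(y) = 4.50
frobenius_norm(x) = 4.60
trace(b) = 2.70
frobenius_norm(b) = 2.37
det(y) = -4.84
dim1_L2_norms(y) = [2.24, 2.35]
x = b @ y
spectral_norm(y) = 2.71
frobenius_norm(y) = 3.25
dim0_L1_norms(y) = [2.18, 3.39]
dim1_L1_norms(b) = [2.02, 2.43]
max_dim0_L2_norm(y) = 2.56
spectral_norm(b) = 2.33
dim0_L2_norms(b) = [1.15, 2.06]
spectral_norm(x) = 4.49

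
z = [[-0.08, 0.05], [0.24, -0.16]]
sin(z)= [[-0.08,  0.05], [0.24,  -0.16]]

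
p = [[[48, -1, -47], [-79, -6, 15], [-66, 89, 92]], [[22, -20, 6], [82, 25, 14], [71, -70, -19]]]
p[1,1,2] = 14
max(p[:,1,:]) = 82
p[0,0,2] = -47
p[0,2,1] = 89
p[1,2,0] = 71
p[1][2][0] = 71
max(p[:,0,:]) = 48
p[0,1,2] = 15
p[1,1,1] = 25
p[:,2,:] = [[-66, 89, 92], [71, -70, -19]]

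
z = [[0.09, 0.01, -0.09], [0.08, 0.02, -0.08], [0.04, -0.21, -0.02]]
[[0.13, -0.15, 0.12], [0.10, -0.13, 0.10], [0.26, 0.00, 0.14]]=z@ [[1.92, -1.64, 0.82], [-0.9, -0.33, -0.47], [0.39, -0.04, -0.52]]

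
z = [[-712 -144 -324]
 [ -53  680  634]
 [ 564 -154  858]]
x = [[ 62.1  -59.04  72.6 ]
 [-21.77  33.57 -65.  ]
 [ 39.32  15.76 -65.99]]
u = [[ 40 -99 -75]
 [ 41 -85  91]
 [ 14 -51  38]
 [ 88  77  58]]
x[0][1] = -59.04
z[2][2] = 858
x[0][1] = -59.04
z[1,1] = 680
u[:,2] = [-75, 91, 38, 58]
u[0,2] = -75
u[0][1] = -99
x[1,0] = -21.77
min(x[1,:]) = -65.0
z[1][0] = -53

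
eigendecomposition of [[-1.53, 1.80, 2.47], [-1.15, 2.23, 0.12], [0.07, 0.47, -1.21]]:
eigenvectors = [[0.62, 0.87, -0.91], [0.77, 0.44, -0.27], [0.16, 0.22, 0.31]]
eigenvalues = [1.32, -0.0, -1.83]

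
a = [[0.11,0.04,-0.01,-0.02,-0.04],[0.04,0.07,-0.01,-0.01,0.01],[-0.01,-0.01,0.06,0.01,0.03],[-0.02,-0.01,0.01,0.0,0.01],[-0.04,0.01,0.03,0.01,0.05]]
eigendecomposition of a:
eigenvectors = [[0.8, 0.13, 0.43, 0.39, -0.13],[0.38, 0.61, -0.54, -0.42, -0.05],[-0.26, 0.52, 0.70, -0.39, 0.11],[-0.17, 0.03, 0.04, -0.05, -0.98],[-0.36, 0.57, -0.16, 0.72, 0.03]]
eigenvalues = [0.15, 0.08, 0.06, 0.01, -0.0]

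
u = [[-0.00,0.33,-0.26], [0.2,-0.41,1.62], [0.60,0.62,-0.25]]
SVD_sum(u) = [[-0.01, 0.12, -0.34], [0.04, -0.58, 1.56], [-0.01, 0.15, -0.41]] + [[0.11, 0.1, 0.03],[0.18, 0.15, 0.05],[0.58, 0.50, 0.17]] + [[-0.11, 0.11, 0.04], [-0.02, 0.02, 0.01], [0.03, -0.03, -0.01]]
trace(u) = -0.66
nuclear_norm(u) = 2.76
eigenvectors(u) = [[-0.15, -0.71, 0.33], [-0.81, 0.69, -0.87], [-0.57, 0.15, 0.37]]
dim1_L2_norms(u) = [0.42, 1.68, 0.9]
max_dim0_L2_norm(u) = 1.66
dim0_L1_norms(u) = [0.8, 1.36, 2.13]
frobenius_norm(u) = 1.95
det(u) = 0.24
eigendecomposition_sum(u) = [[0.08,0.07,0.09], [0.45,0.37,0.46], [0.32,0.26,0.33]] + [[-0.28, -0.05, 0.14], [0.27, 0.04, -0.13], [0.06, 0.01, -0.03]] + [[0.19, 0.31, -0.48], [-0.52, -0.82, 1.29], [0.22, 0.35, -0.55]]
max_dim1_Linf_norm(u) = 1.62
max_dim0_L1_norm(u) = 2.13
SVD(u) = [[0.2, -0.18, 0.96],  [-0.95, -0.29, 0.15],  [0.25, -0.94, -0.23]] @ diag([1.7586845554170092, 0.834225467844763, 0.16430612689994775]) @ [[-0.02, 0.35, -0.94], [-0.75, -0.63, -0.21], [-0.67, 0.69, 0.27]]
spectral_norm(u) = 1.76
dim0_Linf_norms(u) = [0.6, 0.62, 1.62]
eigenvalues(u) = [0.78, -0.26, -1.18]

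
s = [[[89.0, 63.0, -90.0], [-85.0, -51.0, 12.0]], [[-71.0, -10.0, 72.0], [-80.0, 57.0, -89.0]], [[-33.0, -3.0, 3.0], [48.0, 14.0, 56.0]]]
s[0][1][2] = 12.0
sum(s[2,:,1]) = 11.0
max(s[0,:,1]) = 63.0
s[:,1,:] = [[-85.0, -51.0, 12.0], [-80.0, 57.0, -89.0], [48.0, 14.0, 56.0]]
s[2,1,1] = 14.0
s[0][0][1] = 63.0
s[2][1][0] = 48.0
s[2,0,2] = 3.0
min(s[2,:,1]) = -3.0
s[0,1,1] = -51.0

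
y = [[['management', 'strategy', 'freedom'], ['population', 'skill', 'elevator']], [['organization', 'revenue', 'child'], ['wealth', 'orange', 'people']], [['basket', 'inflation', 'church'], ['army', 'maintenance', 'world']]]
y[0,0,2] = 'freedom'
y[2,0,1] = 'inflation'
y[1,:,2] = ['child', 'people']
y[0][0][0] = 'management'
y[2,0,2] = 'church'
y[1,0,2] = 'child'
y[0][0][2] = 'freedom'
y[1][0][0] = 'organization'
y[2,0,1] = 'inflation'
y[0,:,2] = ['freedom', 'elevator']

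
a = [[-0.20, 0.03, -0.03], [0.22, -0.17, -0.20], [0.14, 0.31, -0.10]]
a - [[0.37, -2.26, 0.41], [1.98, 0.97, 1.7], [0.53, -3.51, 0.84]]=[[-0.57,2.29,-0.44], [-1.76,-1.14,-1.90], [-0.39,3.82,-0.94]]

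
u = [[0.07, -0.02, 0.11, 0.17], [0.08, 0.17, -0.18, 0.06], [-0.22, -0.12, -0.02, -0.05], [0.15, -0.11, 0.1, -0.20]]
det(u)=0.001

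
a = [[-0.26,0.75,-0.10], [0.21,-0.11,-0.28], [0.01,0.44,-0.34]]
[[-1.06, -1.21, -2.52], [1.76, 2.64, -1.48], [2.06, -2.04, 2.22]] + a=[[-1.32,  -0.46,  -2.62], [1.97,  2.53,  -1.76], [2.07,  -1.6,  1.88]]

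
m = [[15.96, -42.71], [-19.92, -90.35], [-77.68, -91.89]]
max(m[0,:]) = 15.96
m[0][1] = -42.71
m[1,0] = -19.92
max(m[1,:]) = -19.92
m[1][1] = -90.35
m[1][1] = -90.35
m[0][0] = 15.96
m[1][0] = -19.92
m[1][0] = -19.92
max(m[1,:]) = -19.92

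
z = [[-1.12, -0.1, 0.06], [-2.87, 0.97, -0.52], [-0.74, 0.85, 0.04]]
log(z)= [[0.21+2.93j, 0.02+0.16j, (0.01-0.07j)],[-0.51+3.61j, 0.48+0.20j, -0.85-0.09j],[(-1.79-0.7j), (1.2-0.04j), -1.06+0.02j]]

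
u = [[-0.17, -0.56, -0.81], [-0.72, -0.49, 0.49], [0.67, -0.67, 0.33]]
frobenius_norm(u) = 1.73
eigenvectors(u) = [[(-0.61+0j), (0.04-0.56j), 0.04+0.56j], [-0.78+0.00j, 0.04+0.44j, 0.04-0.44j], [(-0.09+0j), -0.70+0.00j, -0.70-0.00j]]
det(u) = -1.00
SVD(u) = [[-0.35, -0.79, 0.51], [0.44, -0.62, -0.65], [0.83, -0.0, 0.56]] @ diag([1.006566345625921, 0.9992511087210866, 0.9961031139259423]) @ [[0.3, -0.57, 0.76], [0.58, 0.75, 0.33], [0.76, -0.34, -0.55]]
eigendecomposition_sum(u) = [[-0.38+0.00j, (-0.48+0j), (-0.05+0j)],  [(-0.48+0j), (-0.62+0j), -0.07+0.00j],  [-0.05+0.00j, (-0.07+0j), -0.01+0.00j]] + [[0.10+0.29j,-0.04-0.24j,(-0.38+0.11j)], [(-0.12-0.21j),(0.06+0.18j),0.28-0.13j], [(0.36-0.16j),(-0.3+0.07j),0.17+0.47j]] + [[0.10-0.29j, (-0.04+0.24j), -0.38-0.11j], [(-0.12+0.21j), (0.06-0.18j), 0.28+0.13j], [(0.36+0.16j), (-0.3-0.07j), (0.17-0.47j)]]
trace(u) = -0.33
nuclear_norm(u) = 3.00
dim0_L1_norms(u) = [1.56, 1.72, 1.63]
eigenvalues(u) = [(-1+0j), (0.33+0.94j), (0.33-0.94j)]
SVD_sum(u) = [[-0.10, 0.2, -0.26],[0.13, -0.25, 0.33],[0.25, -0.48, 0.64]] + [[-0.45, -0.59, -0.26], [-0.36, -0.46, -0.21], [-0.00, -0.0, -0.00]] + [[0.39, -0.17, -0.28],[-0.49, 0.22, 0.36],[0.42, -0.19, -0.31]]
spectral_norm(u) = 1.01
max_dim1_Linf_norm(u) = 0.81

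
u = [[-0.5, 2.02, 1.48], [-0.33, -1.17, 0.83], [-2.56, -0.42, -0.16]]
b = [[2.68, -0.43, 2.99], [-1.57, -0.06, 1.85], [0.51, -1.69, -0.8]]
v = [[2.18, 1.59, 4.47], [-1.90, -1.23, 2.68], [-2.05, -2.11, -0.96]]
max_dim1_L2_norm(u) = 2.6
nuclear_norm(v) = 10.14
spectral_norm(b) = 4.06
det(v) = 9.92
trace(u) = -1.83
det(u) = -8.89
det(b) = 16.67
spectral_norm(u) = 2.66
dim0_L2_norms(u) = [2.63, 2.37, 1.7]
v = u + b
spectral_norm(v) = 5.83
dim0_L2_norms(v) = [3.54, 2.91, 5.3]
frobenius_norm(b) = 5.09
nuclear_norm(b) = 8.26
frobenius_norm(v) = 7.01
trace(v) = -0.01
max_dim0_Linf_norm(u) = 2.56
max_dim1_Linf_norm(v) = 4.47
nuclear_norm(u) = 6.54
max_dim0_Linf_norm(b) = 2.99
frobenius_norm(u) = 3.93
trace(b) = 1.82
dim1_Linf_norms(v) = [4.47, 2.68, 2.11]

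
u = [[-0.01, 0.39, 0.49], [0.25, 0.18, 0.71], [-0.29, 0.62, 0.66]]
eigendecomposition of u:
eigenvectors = [[0.15,-0.72,0.5],[-0.82,-0.62,0.62],[0.55,0.32,0.60]]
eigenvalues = [-0.34, 0.11, 1.06]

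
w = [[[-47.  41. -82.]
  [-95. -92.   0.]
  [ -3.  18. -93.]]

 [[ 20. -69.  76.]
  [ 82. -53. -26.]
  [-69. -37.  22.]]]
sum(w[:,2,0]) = -72.0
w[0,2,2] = -93.0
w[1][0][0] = 20.0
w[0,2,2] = -93.0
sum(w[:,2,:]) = -162.0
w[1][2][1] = -37.0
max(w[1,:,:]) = 82.0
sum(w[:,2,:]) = -162.0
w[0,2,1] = 18.0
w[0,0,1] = 41.0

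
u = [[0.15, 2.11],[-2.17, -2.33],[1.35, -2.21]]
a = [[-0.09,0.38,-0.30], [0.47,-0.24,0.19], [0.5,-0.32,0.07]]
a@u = [[-1.24, -0.41],[0.85, 1.13],[0.86, 1.65]]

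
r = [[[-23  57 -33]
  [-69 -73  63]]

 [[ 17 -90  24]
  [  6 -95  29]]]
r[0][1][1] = -73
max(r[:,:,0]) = 17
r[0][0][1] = 57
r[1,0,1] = -90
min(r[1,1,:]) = -95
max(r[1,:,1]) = -90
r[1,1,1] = -95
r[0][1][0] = -69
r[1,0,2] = 24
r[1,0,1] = -90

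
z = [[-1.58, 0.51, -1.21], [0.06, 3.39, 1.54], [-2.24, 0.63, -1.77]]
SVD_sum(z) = [[-0.31, -0.65, -0.57], [1.14, 2.40, 2.09], [-0.47, -0.99, -0.86]] + [[-1.27, 1.16, -0.65], [-1.08, 0.99, -0.55], [-1.77, 1.62, -0.90]] + [[-0.0, -0.00, 0.0], [0.00, 0.00, -0.0], [0.0, 0.00, -0.0]]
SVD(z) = [[0.24, 0.52, -0.82], [-0.9, 0.44, 0.02], [0.37, 0.73, 0.58]] @ diag([3.7721834612237, 3.52220111496635, 0.0055893291365399075]) @ [[-0.34, -0.71, -0.62], [-0.69, 0.63, -0.35], [0.64, 0.31, -0.70]]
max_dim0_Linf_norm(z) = 3.39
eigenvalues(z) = [-3.48, -0.01, 3.53]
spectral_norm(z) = 3.77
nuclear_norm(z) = 7.30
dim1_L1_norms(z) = [3.3, 4.99, 4.64]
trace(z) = 0.04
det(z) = 0.07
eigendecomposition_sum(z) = [[-1.54,0.23,-1.3], [0.51,-0.08,0.43], [-2.21,0.33,-1.86]] + [[-0.00, 0.0, 0.0], [-0.0, 0.00, 0.00], [0.00, -0.00, -0.00]] + [[-0.04,0.28,0.09], [-0.45,3.47,1.11], [-0.04,0.3,0.09]]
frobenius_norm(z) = 5.16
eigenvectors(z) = [[-0.56, 0.64, 0.08], [0.19, 0.31, 0.99], [-0.81, -0.7, 0.08]]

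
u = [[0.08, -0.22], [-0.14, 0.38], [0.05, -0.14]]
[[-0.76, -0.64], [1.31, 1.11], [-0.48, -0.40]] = u @ [[1.29,-4.18], [3.92,1.38]]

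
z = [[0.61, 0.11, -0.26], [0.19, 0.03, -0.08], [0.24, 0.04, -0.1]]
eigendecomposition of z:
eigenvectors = [[-0.89, 0.36, -0.05], [-0.28, 0.18, -0.87], [-0.35, 0.92, -0.48]]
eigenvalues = [0.54, 0.0, -0.0]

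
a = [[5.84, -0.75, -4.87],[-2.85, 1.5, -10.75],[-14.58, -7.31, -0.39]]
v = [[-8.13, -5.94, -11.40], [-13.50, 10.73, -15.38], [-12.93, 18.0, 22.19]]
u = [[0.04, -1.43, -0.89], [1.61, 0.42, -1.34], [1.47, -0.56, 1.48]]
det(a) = -787.02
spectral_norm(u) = 2.19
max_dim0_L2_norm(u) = 2.19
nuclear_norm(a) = 32.90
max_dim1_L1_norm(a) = 22.28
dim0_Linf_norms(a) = [14.58, 7.31, 10.75]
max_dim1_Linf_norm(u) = 1.61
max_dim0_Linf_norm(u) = 1.61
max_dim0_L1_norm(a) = 23.27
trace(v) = 24.79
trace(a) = 6.95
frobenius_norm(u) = 3.47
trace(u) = 1.94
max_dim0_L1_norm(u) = 3.71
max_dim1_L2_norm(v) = 31.36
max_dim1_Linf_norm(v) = 22.19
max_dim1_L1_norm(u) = 3.51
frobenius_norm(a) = 21.22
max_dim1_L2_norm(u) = 2.16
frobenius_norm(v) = 41.82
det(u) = 7.57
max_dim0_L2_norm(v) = 29.31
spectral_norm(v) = 32.63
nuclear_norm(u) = 5.96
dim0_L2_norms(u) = [2.18, 1.59, 2.19]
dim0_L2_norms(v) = [20.38, 21.78, 29.31]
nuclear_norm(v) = 65.02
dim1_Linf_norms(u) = [1.43, 1.61, 1.48]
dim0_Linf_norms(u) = [1.61, 1.43, 1.48]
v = a @ u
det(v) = -5958.54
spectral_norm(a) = 17.18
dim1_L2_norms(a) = [7.64, 11.22, 16.31]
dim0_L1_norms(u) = [3.12, 2.41, 3.71]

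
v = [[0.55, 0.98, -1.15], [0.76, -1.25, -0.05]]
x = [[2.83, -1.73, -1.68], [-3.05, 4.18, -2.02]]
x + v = [[3.38, -0.75, -2.83],[-2.29, 2.93, -2.07]]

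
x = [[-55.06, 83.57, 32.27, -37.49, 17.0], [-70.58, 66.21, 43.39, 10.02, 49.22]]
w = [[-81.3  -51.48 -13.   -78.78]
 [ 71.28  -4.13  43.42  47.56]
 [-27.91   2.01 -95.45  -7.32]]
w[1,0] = 71.28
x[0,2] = 32.27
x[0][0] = -55.06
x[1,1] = 66.21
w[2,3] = -7.32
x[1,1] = 66.21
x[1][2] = 43.39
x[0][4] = 17.0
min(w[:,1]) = -51.48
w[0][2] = -13.0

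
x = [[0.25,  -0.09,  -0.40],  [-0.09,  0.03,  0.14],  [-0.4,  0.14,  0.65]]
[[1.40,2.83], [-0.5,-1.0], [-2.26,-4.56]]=x @ [[3.98, 4.85], [1.08, -2.17], [-1.26, -3.56]]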